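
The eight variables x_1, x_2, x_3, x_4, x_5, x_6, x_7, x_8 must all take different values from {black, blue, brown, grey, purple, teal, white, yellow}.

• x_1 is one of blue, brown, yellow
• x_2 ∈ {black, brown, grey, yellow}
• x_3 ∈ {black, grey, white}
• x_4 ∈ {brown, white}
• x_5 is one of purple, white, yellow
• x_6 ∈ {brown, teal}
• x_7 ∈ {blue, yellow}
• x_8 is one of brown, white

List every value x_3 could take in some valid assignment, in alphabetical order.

The 8 variables together cover exactly {black, blue, brown, grey, purple, teal, white, yellow} — 8 values for 8 variables — and purple appears only in x_5's list, so x_5 = purple.
Among the 7 still-open variables, teal fits only x_6 (and all 7 values in {black, blue, brown, grey, teal, white, yellow} must be used), so x_6 = teal.
The 2 variables x_4 and x_8 are confined to {brown, white}, which locks those values in; drop them from x_1, x_2, x_3.
x_1 and x_7 between them cover only {blue, yellow} — a naked pair. Remove those values from x_2.
No further eliminations apply; x_3 can still be any of black, grey.

black, grey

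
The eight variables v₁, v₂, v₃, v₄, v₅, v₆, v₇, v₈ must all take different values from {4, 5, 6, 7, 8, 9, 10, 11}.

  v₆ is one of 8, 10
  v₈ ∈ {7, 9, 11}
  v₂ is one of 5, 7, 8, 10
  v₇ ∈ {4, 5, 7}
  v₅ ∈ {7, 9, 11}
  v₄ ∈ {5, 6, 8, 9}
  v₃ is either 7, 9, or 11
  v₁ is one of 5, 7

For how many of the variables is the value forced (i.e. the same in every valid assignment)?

The 8 variables draw from only 8 values {4, 5, 6, 7, 8, 9, 10, 11}, so each is used; only v₇ can be 4, hence v₇ = 4.
The 7 still-open variables draw from only 7 values {5, 6, 7, 8, 9, 10, 11}, so each is used; only v₄ can be 6, hence v₄ = 6.
v₃, v₅, v₈ between them cover only {7, 9, 11} — a naked triple. Remove those values from v₁, v₂.
v₁ has just one choice, so v₁ = 5. Remove 5 from v₂.
Determined: v₁=5, v₄=6, v₇=4. The other variables each still have more than one consistent value. That makes 3.

3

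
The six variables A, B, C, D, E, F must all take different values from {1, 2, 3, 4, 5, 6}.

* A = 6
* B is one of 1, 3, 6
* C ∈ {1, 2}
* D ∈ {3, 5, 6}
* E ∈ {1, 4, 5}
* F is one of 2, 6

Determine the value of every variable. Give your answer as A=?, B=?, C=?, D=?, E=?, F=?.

A=6, B=3, C=1, D=5, E=4, F=2

A's domain is down to {6}, so A = 6. Eliminate 6 elsewhere: B, D, F.
F has just one choice, so F = 2. So C can't be 2.
C has just one choice, so C = 1. Remove 1 from B, E.
B must be 3 (only option left). So D can't be 3.
That leaves D = 5. Strike 5 from E.
E has just one choice, so E = 4.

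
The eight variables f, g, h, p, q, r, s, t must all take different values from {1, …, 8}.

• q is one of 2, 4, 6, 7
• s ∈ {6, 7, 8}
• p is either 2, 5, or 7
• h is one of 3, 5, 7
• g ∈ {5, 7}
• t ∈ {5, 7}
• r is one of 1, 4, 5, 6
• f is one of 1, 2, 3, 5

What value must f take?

1

The 8 variables together cover exactly {1, 2, 3, 4, 5, 6, 7, 8} — 8 values for 8 variables — and 8 appears only in s's list, so s = 8.
The 2 variables g and t are confined to {5, 7}, which locks those values in; drop them from f, h, p, q, r.
That leaves h = 3. Eliminate 3 elsewhere: f.
p has just one choice, so p = 2. Remove 2 from f, q.
So f = 1.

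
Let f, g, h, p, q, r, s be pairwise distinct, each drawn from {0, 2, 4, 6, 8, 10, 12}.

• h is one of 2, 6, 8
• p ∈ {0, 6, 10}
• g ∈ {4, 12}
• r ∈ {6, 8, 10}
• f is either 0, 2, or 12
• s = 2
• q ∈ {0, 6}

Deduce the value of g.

4

s must be 2 (only option left). Eliminate 2 elsewhere: f, h.
The 6 still-open variables draw from only 6 values {0, 4, 6, 8, 10, 12}, so each is used; only g can be 4, hence g = 4.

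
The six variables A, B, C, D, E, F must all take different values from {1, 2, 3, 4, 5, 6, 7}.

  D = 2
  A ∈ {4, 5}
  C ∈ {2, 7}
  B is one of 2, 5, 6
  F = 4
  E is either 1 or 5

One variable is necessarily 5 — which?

A

D must be 2 (only option left). Strike 2 from B, C.
F must be 4 (only option left). Remove 4 from A.
So 5 goes to A.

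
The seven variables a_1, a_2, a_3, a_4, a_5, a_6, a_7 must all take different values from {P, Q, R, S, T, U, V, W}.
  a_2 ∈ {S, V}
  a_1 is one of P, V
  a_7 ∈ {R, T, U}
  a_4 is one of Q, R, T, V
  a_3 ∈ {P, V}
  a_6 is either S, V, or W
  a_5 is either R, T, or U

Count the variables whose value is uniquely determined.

a_1 and a_3 share exactly the 2 values {P, V}; by pigeonhole those values go to them, so strike P, V from a_2, a_4, a_6.
a_2's domain is down to {S}, so a_2 = S. Strike S from a_6.
a_6's domain is down to {W}, so a_6 = W.
Determined: a_2=S, a_6=W. The other variables each still have more than one consistent value. That makes 2.

2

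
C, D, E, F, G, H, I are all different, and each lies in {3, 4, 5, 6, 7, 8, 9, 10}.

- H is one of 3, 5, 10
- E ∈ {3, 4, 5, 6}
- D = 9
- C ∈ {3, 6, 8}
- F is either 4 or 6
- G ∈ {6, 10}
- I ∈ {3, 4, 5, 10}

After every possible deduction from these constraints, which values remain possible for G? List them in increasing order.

6, 10

D has just one choice, so D = 9.
The 6 still-open variables together cover exactly {3, 4, 5, 6, 8, 10} — 6 values for 6 variables — and 8 appears only in C's list, so C = 8.
No further eliminations apply; G can still be any of 6, 10.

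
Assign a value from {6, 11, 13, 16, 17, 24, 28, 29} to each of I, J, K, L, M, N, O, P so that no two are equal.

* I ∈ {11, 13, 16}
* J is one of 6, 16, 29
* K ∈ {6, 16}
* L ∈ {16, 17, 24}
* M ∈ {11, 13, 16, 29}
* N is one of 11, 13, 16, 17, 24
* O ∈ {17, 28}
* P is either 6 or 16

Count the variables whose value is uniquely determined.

The 8 variables draw from only 8 values {6, 11, 13, 16, 17, 24, 28, 29}, so each is used; only O can be 28, hence O = 28.
K and P between them cover only {6, 16} — a naked pair. Remove those values from I, J, L, M, N.
J must be 29 (only option left). So M can't be 29.
I and M between them cover only {11, 13} — a naked pair. Remove those values from N.
Determined: J=29, O=28. The other variables each still have more than one consistent value. That makes 2.

2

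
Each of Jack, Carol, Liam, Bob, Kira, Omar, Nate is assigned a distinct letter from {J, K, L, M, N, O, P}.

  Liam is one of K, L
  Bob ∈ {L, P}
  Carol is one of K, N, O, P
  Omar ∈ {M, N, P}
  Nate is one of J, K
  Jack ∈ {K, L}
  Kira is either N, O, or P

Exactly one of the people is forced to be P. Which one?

The 7 variables draw from only 7 values {J, K, L, M, N, O, P}, so each is used; only Nate can be J, hence Nate = J.
Among the 6 still-open variables, M fits only Omar (and all 6 values in {K, L, M, N, O, P} must be used), so Omar = M.
The 2 variables Jack and Liam are confined to {K, L}, which locks those values in; drop them from Carol, Bob.
So P goes to Bob.

Bob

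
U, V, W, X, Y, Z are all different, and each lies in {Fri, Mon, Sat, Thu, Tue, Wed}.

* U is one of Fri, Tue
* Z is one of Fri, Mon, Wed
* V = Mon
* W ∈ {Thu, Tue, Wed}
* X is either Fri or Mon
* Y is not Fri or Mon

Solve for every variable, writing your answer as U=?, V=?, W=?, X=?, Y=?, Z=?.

U=Tue, V=Mon, W=Thu, X=Fri, Y=Sat, Z=Wed

V has just one choice, so V = Mon. Strike Mon from X, Z.
That leaves X = Fri. So U, Z can't be Fri.
Z's domain is down to {Wed}, so Z = Wed. Eliminate Wed elsewhere: W, Y.
That leaves U = Tue. Remove Tue from W, Y.
W's domain is down to {Thu}, so W = Thu. Eliminate Thu elsewhere: Y.
Y's domain is down to {Sat}, so Y = Sat.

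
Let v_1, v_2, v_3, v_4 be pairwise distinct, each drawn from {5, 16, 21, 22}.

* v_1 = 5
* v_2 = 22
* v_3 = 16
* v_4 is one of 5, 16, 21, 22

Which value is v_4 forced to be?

v_1 must be 5 (only option left). So v_4 can't be 5.
v_2's domain is down to {22}, so v_2 = 22. Strike 22 from v_4.
That leaves v_3 = 16. So v_4 can't be 16.
So v_4 = 21.

21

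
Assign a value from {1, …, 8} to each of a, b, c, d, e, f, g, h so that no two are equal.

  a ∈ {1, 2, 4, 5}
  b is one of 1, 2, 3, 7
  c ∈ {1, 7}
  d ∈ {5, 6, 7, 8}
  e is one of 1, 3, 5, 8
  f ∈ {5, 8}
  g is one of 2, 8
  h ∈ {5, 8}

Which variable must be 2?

The 8 variables draw from only 8 values {1, 2, 3, 4, 5, 6, 7, 8}, so each is used; only a can be 4, hence a = 4.
The 7 still-open variables together cover exactly {1, 2, 3, 5, 6, 7, 8} — 7 values for 7 variables — and 6 appears only in d's list, so d = 6.
f and h between them cover only {5, 8} — a naked pair. Remove those values from e, g.
So 2 goes to g.

g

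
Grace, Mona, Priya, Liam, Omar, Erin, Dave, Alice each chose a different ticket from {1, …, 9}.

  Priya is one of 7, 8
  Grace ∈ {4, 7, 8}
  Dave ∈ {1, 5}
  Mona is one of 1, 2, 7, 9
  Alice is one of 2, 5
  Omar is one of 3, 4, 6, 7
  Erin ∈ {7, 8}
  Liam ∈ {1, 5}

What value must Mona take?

9

The 2 variables Priya and Erin are confined to {7, 8}, which locks those values in; drop them from Grace, Mona, Omar.
Grace must be 4 (only option left). Remove 4 from Omar.
Liam and Dave between them cover only {1, 5} — a naked pair. Remove those values from Mona, Alice.
That leaves Alice = 2. Strike 2 from Mona.
So Mona = 9.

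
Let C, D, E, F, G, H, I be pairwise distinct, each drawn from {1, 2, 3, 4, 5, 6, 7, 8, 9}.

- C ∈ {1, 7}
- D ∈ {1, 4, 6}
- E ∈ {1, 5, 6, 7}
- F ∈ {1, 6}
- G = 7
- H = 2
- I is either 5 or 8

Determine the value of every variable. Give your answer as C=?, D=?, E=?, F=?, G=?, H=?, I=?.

C=1, D=4, E=5, F=6, G=7, H=2, I=8

G must be 7 (only option left). Remove 7 from C, E.
That leaves H = 2.
C must be 1 (only option left). So D, E, F can't be 1.
F must be 6 (only option left). So D, E can't be 6.
That leaves D = 4.
E's domain is down to {5}, so E = 5. Remove 5 from I.
I's domain is down to {8}, so I = 8.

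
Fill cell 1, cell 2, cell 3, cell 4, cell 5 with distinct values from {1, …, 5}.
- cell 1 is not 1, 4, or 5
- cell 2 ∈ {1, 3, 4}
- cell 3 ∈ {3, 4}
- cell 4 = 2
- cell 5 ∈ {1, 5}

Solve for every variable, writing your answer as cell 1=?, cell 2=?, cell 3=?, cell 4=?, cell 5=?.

cell 1=3, cell 2=1, cell 3=4, cell 4=2, cell 5=5

cell 4 must be 2 (only option left). So cell 1 can't be 2.
cell 1 has just one choice, so cell 1 = 3. Remove 3 from cell 2, cell 3.
cell 3 has just one choice, so cell 3 = 4. Remove 4 from cell 2.
cell 2's domain is down to {1}, so cell 2 = 1. Strike 1 from cell 5.
cell 5's domain is down to {5}, so cell 5 = 5.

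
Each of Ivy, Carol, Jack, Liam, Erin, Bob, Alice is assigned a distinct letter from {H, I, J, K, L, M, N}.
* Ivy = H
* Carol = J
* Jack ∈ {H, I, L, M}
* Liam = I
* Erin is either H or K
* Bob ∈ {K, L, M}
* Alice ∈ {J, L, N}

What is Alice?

Ivy's domain is down to {H}, so Ivy = H. Strike H from Jack, Erin.
Carol has just one choice, so Carol = J. So Alice can't be J.
Liam's domain is down to {I}, so Liam = I. Strike I from Jack.
Erin has just one choice, so Erin = K. Eliminate K elsewhere: Bob.
Among the 3 still-open variables, N fits only Alice (and all 3 values in {L, M, N} must be used), so Alice = N.

N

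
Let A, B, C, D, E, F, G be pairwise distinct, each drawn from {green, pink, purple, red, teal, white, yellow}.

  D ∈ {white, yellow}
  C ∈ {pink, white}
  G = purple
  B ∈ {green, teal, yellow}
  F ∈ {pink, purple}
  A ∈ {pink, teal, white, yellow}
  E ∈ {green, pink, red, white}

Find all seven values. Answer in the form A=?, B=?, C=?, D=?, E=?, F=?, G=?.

G must be purple (only option left). Remove purple from F.
That leaves F = pink. Eliminate pink elsewhere: A, C, E.
That leaves C = white. So A, D, E can't be white.
D must be yellow (only option left). So A, B can't be yellow.
A's domain is down to {teal}, so A = teal. So B can't be teal.
B's domain is down to {green}, so B = green. Strike green from E.
That leaves E = red.

A=teal, B=green, C=white, D=yellow, E=red, F=pink, G=purple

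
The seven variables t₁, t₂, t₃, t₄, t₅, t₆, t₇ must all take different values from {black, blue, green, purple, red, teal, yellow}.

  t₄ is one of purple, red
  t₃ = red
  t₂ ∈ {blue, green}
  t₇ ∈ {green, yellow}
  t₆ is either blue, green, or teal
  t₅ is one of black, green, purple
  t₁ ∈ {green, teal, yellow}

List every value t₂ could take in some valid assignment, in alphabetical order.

blue, green

t₃ has just one choice, so t₃ = red. Strike red from t₄.
t₄ has just one choice, so t₄ = purple. So t₅ can't be purple.
The 5 still-open variables draw from only 5 values {black, blue, green, teal, yellow}, so each is used; only t₅ can be black, hence t₅ = black.
No further eliminations apply; t₂ can still be any of blue, green.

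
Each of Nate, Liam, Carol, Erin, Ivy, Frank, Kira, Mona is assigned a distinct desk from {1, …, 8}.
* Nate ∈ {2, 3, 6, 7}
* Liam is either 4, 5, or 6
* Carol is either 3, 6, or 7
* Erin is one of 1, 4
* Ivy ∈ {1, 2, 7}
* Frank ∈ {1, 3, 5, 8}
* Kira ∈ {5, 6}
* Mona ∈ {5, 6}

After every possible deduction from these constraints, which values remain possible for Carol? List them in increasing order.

The 8 variables together cover exactly {1, 2, 3, 4, 5, 6, 7, 8} — 8 values for 8 variables — and 8 appears only in Frank's list, so Frank = 8.
Kira and Mona share exactly the 2 values {5, 6}; by pigeonhole those values go to them, so strike 5, 6 from Nate, Liam, Carol.
That leaves Liam = 4. Strike 4 from Erin.
Erin must be 1 (only option left). Remove 1 from Ivy.
No further eliminations apply; Carol can still be any of 3, 7.

3, 7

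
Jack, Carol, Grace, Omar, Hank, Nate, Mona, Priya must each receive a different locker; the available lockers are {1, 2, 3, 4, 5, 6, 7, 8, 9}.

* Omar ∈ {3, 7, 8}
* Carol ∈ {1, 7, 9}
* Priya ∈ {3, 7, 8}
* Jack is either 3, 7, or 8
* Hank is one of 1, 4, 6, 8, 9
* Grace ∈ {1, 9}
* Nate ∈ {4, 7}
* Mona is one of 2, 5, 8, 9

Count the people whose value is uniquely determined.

2

Jack, Omar, Priya between them cover only {3, 7, 8} — a naked triple. Remove those values from Carol, Hank, Nate, Mona.
Nate has just one choice, so Nate = 4. Eliminate 4 elsewhere: Hank.
The 2 variables Carol and Grace are confined to {1, 9}, which locks those values in; drop them from Hank, Mona.
Hank must be 6 (only option left).
Determined: Hank=6, Nate=4. The other people each still have more than one consistent value. That makes 2.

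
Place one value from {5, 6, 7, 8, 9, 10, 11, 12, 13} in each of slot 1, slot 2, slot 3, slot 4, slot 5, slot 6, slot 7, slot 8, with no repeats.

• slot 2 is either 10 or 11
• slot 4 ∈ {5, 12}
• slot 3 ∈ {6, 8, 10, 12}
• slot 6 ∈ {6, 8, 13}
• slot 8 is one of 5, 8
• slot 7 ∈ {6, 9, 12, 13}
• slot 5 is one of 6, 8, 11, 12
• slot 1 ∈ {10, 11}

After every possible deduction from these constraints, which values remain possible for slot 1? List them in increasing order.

Among the 8 variables, 9 fits only slot 7 (and all 8 values in {5, 6, 8, 9, 10, 11, 12, 13} must be used), so slot 7 = 9.
The 7 still-open variables together cover exactly {5, 6, 8, 10, 11, 12, 13} — 7 values for 7 variables — and 13 appears only in slot 6's list, so slot 6 = 13.
slot 1 and slot 2 share exactly the 2 values {10, 11}; by pigeonhole those values go to them, so strike 10, 11 from slot 3, slot 5.
No further eliminations apply; slot 1 can still be any of 10, 11.

10, 11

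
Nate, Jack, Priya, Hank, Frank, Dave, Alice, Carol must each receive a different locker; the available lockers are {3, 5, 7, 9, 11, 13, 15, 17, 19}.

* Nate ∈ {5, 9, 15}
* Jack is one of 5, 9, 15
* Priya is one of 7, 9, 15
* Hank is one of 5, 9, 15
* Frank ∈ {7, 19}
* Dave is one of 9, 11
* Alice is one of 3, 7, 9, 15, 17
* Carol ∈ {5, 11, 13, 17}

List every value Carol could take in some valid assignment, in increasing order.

13, 17

The 3 variables Nate, Jack, Hank are confined to {5, 9, 15}, which locks those values in; drop them from Priya, Dave, Alice, Carol.
That leaves Priya = 7. So Frank, Alice can't be 7.
Frank's domain is down to {19}, so Frank = 19.
Dave's domain is down to {11}, so Dave = 11. Eliminate 11 elsewhere: Carol.
No further eliminations apply; Carol can still be any of 13, 17.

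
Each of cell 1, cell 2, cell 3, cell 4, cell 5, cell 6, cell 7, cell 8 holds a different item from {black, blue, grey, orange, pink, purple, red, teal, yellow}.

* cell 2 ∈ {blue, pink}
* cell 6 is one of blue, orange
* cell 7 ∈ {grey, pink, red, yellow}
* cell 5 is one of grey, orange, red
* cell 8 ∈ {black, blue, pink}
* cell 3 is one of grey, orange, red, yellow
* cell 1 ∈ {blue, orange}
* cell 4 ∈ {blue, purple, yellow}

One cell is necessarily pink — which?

Among the 8 variables, black fits only cell 8 (and all 8 values in {black, blue, grey, orange, pink, purple, red, yellow} must be used), so cell 8 = black.
The 7 still-open variables together cover exactly {blue, grey, orange, pink, purple, red, yellow} — 7 values for 7 variables — and purple appears only in cell 4's list, so cell 4 = purple.
cell 1 and cell 6 between them cover only {blue, orange} — a naked pair. Remove those values from cell 2, cell 3, cell 5.
So pink goes to cell 2.

cell 2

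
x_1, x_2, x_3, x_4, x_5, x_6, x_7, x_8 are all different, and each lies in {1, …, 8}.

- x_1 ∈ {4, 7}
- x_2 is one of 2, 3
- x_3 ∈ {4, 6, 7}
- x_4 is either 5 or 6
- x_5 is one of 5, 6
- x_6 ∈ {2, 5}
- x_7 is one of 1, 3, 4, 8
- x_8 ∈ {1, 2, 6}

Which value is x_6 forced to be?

2

The 8 variables together cover exactly {1, 2, 3, 4, 5, 6, 7, 8} — 8 values for 8 variables — and 8 appears only in x_7's list, so x_7 = 8.
The 7 still-open variables draw from only 7 values {1, 2, 3, 4, 5, 6, 7}, so each is used; only x_8 can be 1, hence x_8 = 1.
The 6 still-open variables together cover exactly {2, 3, 4, 5, 6, 7} — 6 values for 6 variables — and 3 appears only in x_2's list, so x_2 = 3.
The 5 still-open variables draw from only 5 values {2, 4, 5, 6, 7}, so each is used; only x_6 can be 2, hence x_6 = 2.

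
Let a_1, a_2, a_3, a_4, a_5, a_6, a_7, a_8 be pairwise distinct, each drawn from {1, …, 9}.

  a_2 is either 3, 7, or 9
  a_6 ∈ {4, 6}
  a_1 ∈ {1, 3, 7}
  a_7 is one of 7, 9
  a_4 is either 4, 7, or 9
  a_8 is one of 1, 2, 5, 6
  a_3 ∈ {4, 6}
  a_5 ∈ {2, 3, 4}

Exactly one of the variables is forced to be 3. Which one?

a_2

The 8 variables together cover exactly {1, 2, 3, 4, 5, 6, 7, 9} — 8 values for 8 variables — and 5 appears only in a_8's list, so a_8 = 5.
The 7 still-open variables draw from only 7 values {1, 2, 3, 4, 6, 7, 9}, so each is used; only a_1 can be 1, hence a_1 = 1.
The 6 still-open variables draw from only 6 values {2, 3, 4, 6, 7, 9}, so each is used; only a_5 can be 2, hence a_5 = 2.
Among the 5 still-open variables, 3 fits only a_2 (and all 5 values in {3, 4, 6, 7, 9} must be used), so a_2 = 3.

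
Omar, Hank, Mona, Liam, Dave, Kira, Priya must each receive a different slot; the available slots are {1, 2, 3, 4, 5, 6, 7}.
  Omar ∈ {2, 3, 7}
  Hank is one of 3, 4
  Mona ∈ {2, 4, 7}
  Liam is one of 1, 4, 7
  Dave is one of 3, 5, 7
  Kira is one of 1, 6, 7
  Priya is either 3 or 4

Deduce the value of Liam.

1

Among the 7 variables, 5 fits only Dave (and all 7 values in {1, 2, 3, 4, 5, 6, 7} must be used), so Dave = 5.
The 6 still-open variables together cover exactly {1, 2, 3, 4, 6, 7} — 6 values for 6 variables — and 6 appears only in Kira's list, so Kira = 6.
The 5 still-open variables together cover exactly {1, 2, 3, 4, 7} — 5 values for 5 variables — and 1 appears only in Liam's list, so Liam = 1.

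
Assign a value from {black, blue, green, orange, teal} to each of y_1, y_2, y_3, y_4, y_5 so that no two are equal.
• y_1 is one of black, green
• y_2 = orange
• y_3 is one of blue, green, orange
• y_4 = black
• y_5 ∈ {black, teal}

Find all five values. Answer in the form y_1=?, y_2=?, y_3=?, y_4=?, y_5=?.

y_2 must be orange (only option left). Strike orange from y_3.
y_4's domain is down to {black}, so y_4 = black. Remove black from y_1, y_5.
y_5 must be teal (only option left).
y_1 has just one choice, so y_1 = green. Eliminate green elsewhere: y_3.
y_3 has just one choice, so y_3 = blue.

y_1=green, y_2=orange, y_3=blue, y_4=black, y_5=teal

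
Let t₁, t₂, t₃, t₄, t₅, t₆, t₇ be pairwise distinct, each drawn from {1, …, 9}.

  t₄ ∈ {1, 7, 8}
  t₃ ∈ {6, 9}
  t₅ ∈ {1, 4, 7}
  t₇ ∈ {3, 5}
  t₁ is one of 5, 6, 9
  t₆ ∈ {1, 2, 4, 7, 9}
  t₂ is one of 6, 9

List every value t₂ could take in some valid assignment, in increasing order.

t₂ and t₃ between them cover only {6, 9} — a naked pair. Remove those values from t₁, t₆.
t₁'s domain is down to {5}, so t₁ = 5. Eliminate 5 elsewhere: t₇.
t₇ has just one choice, so t₇ = 3.
No further eliminations apply; t₂ can still be any of 6, 9.

6, 9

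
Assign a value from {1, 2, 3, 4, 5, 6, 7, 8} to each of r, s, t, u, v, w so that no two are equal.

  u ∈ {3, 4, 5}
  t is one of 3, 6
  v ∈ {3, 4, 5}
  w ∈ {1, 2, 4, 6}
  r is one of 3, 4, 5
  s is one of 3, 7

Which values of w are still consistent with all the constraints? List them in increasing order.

1, 2

r, u, v between them cover only {3, 4, 5} — a naked triple. Remove those values from s, t, w.
s has just one choice, so s = 7.
t must be 6 (only option left). Eliminate 6 elsewhere: w.
No further eliminations apply; w can still be any of 1, 2.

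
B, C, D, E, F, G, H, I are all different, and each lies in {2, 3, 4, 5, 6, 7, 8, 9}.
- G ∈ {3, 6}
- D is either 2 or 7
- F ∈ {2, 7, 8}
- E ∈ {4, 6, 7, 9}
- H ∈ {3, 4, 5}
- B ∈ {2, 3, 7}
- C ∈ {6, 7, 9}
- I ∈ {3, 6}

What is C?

9

Among the 8 variables, 5 fits only H (and all 8 values in {2, 3, 4, 5, 6, 7, 8, 9} must be used), so H = 5.
The 7 still-open variables draw from only 7 values {2, 3, 4, 6, 7, 8, 9}, so each is used; only E can be 4, hence E = 4.
Among the 6 still-open variables, 8 fits only F (and all 6 values in {2, 3, 6, 7, 8, 9} must be used), so F = 8.
The 5 still-open variables draw from only 5 values {2, 3, 6, 7, 9}, so each is used; only C can be 9, hence C = 9.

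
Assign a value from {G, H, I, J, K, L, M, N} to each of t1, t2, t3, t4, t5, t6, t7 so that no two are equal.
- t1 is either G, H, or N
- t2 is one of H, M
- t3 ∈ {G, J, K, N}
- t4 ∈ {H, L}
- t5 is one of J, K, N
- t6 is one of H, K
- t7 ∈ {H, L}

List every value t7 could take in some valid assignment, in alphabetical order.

H, L

The 7 variables draw from only 7 values {G, H, J, K, L, M, N}, so each is used; only t2 can be M, hence t2 = M.
The 2 variables t4 and t7 are confined to {H, L}, which locks those values in; drop them from t1, t6.
t6 has just one choice, so t6 = K. So t3, t5 can't be K.
No further eliminations apply; t7 can still be any of H, L.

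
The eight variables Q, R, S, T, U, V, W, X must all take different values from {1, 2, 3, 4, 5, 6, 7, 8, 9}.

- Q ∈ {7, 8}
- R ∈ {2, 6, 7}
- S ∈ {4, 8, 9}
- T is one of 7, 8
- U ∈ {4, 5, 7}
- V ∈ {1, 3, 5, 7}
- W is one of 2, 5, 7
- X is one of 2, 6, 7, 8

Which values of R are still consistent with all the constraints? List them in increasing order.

2, 6

Q and T share exactly the 2 values {7, 8}; by pigeonhole those values go to them, so strike 7, 8 from R, S, U, V, W, X.
R and X share exactly the 2 values {2, 6}; by pigeonhole those values go to them, so strike 2, 6 from W.
W's domain is down to {5}, so W = 5. Remove 5 from U, V.
U must be 4 (only option left). Remove 4 from S.
S has just one choice, so S = 9.
No further eliminations apply; R can still be any of 2, 6.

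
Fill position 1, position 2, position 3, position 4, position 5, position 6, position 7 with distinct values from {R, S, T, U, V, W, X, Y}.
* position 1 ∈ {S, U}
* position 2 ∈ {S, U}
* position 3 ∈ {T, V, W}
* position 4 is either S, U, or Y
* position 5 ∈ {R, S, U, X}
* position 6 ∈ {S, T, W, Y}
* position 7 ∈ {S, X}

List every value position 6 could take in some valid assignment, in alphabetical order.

T, W

The 2 variables position 1 and position 2 are confined to {S, U}, which locks those values in; drop them from position 4, position 5, position 6, position 7.
position 4's domain is down to {Y}, so position 4 = Y. Strike Y from position 6.
position 7 must be X (only option left). Strike X from position 5.
That leaves position 5 = R.
No further eliminations apply; position 6 can still be any of T, W.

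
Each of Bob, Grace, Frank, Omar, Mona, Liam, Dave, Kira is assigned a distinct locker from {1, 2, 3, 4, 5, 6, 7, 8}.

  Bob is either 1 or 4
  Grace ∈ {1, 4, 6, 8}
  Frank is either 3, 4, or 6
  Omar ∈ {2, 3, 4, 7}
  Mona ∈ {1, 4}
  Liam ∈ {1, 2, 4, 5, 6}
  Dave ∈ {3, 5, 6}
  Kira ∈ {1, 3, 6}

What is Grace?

8

Among the 8 variables, 7 fits only Omar (and all 8 values in {1, 2, 3, 4, 5, 6, 7, 8} must be used), so Omar = 7.
The 7 still-open variables draw from only 7 values {1, 2, 3, 4, 5, 6, 8}, so each is used; only Liam can be 2, hence Liam = 2.
The 6 still-open variables together cover exactly {1, 3, 4, 5, 6, 8} — 6 values for 6 variables — and 5 appears only in Dave's list, so Dave = 5.
The 5 still-open variables draw from only 5 values {1, 3, 4, 6, 8}, so each is used; only Grace can be 8, hence Grace = 8.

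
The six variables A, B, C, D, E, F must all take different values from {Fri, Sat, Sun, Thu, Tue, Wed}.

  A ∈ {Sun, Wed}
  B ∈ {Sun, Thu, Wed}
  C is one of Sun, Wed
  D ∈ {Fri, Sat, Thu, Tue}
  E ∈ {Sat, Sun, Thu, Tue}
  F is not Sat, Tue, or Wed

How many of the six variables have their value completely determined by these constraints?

2

The 2 variables A and C are confined to {Sun, Wed}, which locks those values in; drop them from B, E, F.
B has just one choice, so B = Thu. So D, E, F can't be Thu.
That leaves F = Fri. So D can't be Fri.
Determined: B=Thu, F=Fri. The other variables each still have more than one consistent value. That makes 2.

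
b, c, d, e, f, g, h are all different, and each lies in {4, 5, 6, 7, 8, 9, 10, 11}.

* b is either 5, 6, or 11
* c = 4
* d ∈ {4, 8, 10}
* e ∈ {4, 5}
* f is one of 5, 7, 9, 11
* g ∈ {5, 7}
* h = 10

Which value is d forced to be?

8

c must be 4 (only option left). So d, e can't be 4.
e has just one choice, so e = 5. Eliminate 5 elsewhere: b, f, g.
g must be 7 (only option left). So f can't be 7.
That leaves h = 10. Strike 10 from d.
So d = 8.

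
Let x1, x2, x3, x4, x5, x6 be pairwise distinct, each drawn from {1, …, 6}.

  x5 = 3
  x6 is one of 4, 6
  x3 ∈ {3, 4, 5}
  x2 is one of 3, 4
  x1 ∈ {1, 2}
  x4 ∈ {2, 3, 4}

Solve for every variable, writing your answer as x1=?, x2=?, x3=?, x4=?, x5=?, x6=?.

x5's domain is down to {3}, so x5 = 3. Eliminate 3 elsewhere: x2, x3, x4.
That leaves x2 = 4. Eliminate 4 elsewhere: x3, x4, x6.
x3 must be 5 (only option left).
x4 must be 2 (only option left). Eliminate 2 elsewhere: x1.
x6 must be 6 (only option left).
x1 must be 1 (only option left).

x1=1, x2=4, x3=5, x4=2, x5=3, x6=6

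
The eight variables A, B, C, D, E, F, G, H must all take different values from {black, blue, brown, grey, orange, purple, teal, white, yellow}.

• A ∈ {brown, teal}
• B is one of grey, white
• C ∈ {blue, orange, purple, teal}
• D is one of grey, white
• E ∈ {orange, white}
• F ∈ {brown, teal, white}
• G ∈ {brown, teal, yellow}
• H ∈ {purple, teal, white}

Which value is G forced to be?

yellow

Among the 8 variables, blue fits only C (and all 8 values in {blue, brown, grey, orange, purple, teal, white, yellow} must be used), so C = blue.
Among the 7 still-open variables, orange fits only E (and all 7 values in {brown, grey, orange, purple, teal, white, yellow} must be used), so E = orange.
Among the 6 still-open variables, purple fits only H (and all 6 values in {brown, grey, purple, teal, white, yellow} must be used), so H = purple.
Among the 5 still-open variables, yellow fits only G (and all 5 values in {brown, grey, teal, white, yellow} must be used), so G = yellow.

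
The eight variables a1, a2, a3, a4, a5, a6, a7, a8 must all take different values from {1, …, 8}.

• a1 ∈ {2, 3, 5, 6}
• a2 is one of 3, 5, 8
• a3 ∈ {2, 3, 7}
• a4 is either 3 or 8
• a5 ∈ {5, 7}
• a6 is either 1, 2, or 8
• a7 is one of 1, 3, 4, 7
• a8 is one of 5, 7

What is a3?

The 8 variables together cover exactly {1, 2, 3, 4, 5, 6, 7, 8} — 8 values for 8 variables — and 4 appears only in a7's list, so a7 = 4.
Among the 7 still-open variables, 1 fits only a6 (and all 7 values in {1, 2, 3, 5, 6, 7, 8} must be used), so a6 = 1.
The 6 still-open variables together cover exactly {2, 3, 5, 6, 7, 8} — 6 values for 6 variables — and 6 appears only in a1's list, so a1 = 6.
The 5 still-open variables draw from only 5 values {2, 3, 5, 7, 8}, so each is used; only a3 can be 2, hence a3 = 2.

2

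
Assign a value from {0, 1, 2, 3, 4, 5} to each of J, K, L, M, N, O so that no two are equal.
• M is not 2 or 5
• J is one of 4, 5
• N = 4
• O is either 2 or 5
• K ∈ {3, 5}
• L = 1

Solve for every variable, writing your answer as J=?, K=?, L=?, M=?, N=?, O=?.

J=5, K=3, L=1, M=0, N=4, O=2

L must be 1 (only option left). Remove 1 from M.
N's domain is down to {4}, so N = 4. Strike 4 from J, M.
J's domain is down to {5}, so J = 5. So K, O can't be 5.
K's domain is down to {3}, so K = 3. Strike 3 from M.
M's domain is down to {0}, so M = 0.
O has just one choice, so O = 2.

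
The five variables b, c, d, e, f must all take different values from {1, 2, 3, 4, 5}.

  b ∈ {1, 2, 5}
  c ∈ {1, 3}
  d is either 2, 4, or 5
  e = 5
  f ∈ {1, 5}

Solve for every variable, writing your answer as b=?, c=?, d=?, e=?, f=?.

b=2, c=3, d=4, e=5, f=1

e must be 5 (only option left). So b, d, f can't be 5.
f's domain is down to {1}, so f = 1. So b, c can't be 1.
That leaves b = 2. So d can't be 2.
That leaves c = 3.
d's domain is down to {4}, so d = 4.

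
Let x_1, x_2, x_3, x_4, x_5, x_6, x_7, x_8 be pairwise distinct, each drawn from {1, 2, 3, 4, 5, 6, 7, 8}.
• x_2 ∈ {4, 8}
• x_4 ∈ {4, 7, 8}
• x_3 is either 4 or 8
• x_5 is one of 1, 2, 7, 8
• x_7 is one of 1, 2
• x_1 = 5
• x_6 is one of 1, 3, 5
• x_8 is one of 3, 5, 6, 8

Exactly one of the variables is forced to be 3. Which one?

x_6

x_1's domain is down to {5}, so x_1 = 5. Eliminate 5 elsewhere: x_6, x_8.
The 7 still-open variables draw from only 7 values {1, 2, 3, 4, 6, 7, 8}, so each is used; only x_8 can be 6, hence x_8 = 6.
The 6 still-open variables draw from only 6 values {1, 2, 3, 4, 7, 8}, so each is used; only x_6 can be 3, hence x_6 = 3.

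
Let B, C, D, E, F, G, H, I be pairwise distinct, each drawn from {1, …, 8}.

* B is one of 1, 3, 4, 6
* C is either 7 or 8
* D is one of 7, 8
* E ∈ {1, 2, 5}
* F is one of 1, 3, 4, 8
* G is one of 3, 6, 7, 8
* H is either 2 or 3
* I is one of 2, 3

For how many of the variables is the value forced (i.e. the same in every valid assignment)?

2

The 8 variables draw from only 8 values {1, 2, 3, 4, 5, 6, 7, 8}, so each is used; only E can be 5, hence E = 5.
C and D between them cover only {7, 8} — a naked pair. Remove those values from F, G.
The 2 variables H and I are confined to {2, 3}, which locks those values in; drop them from B, F, G.
G has just one choice, so G = 6. So B can't be 6.
Determined: E=5, G=6. The other variables each still have more than one consistent value. That makes 2.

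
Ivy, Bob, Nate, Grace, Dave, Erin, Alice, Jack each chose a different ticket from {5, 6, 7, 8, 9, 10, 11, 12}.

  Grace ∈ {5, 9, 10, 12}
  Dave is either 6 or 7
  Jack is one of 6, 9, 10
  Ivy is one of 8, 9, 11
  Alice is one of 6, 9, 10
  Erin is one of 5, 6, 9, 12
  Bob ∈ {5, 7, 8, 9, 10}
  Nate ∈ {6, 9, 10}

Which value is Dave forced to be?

Among the 8 variables, 11 fits only Ivy (and all 8 values in {5, 6, 7, 8, 9, 10, 11, 12} must be used), so Ivy = 11.
The 7 still-open variables draw from only 7 values {5, 6, 7, 8, 9, 10, 12}, so each is used; only Bob can be 8, hence Bob = 8.
Among the 6 still-open variables, 7 fits only Dave (and all 6 values in {5, 6, 7, 9, 10, 12} must be used), so Dave = 7.

7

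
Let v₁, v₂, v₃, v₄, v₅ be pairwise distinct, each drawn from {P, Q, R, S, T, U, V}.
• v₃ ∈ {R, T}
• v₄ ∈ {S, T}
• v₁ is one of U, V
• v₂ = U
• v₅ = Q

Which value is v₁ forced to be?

v₂'s domain is down to {U}, so v₂ = U. Remove U from v₁.
So v₁ = V.

V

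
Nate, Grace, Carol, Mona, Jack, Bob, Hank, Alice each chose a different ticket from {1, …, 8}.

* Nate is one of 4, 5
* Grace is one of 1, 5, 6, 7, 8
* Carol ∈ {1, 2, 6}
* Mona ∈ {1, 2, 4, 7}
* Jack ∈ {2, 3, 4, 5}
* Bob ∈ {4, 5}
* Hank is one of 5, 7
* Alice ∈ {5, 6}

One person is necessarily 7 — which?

Hank

The 8 variables draw from only 8 values {1, 2, 3, 4, 5, 6, 7, 8}, so each is used; only Jack can be 3, hence Jack = 3.
Among the 7 still-open variables, 8 fits only Grace (and all 7 values in {1, 2, 4, 5, 6, 7, 8} must be used), so Grace = 8.
The 2 variables Nate and Bob are confined to {4, 5}, which locks those values in; drop them from Mona, Hank, Alice.
So 7 goes to Hank.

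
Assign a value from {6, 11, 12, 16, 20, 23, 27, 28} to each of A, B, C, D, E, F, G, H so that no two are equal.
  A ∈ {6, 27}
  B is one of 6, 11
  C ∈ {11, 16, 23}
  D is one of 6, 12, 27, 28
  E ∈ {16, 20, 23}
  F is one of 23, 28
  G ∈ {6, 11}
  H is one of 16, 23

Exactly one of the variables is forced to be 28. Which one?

F

Among the 8 variables, 12 fits only D (and all 8 values in {6, 11, 12, 16, 20, 23, 27, 28} must be used), so D = 12.
Among the 7 still-open variables, 20 fits only E (and all 7 values in {6, 11, 16, 20, 23, 27, 28} must be used), so E = 20.
The 6 still-open variables draw from only 6 values {6, 11, 16, 23, 27, 28}, so each is used; only A can be 27, hence A = 27.
The 5 still-open variables together cover exactly {6, 11, 16, 23, 28} — 5 values for 5 variables — and 28 appears only in F's list, so F = 28.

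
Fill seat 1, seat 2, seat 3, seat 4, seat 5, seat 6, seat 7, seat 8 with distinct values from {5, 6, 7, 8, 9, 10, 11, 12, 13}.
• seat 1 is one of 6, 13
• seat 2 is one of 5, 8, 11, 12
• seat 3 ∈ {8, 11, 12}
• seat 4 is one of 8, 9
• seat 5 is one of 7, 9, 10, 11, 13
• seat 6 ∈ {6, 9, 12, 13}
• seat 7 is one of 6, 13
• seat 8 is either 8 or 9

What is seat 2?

The 2 variables seat 1 and seat 7 are confined to {6, 13}, which locks those values in; drop them from seat 5, seat 6.
The 2 variables seat 4 and seat 8 are confined to {8, 9}, which locks those values in; drop them from seat 2, seat 3, seat 5, seat 6.
That leaves seat 6 = 12. Remove 12 from seat 2, seat 3.
seat 3's domain is down to {11}, so seat 3 = 11. Remove 11 from seat 2, seat 5.
So seat 2 = 5.

5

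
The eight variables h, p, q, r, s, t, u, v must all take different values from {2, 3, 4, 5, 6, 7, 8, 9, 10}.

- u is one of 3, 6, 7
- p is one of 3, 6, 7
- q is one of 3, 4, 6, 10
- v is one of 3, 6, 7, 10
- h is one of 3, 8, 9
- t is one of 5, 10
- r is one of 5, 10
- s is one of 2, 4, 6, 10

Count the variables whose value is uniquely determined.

The 2 variables r and t are confined to {5, 10}, which locks those values in; drop them from q, s, v.
p, u, v share exactly the 3 values {3, 6, 7}; by pigeonhole those values go to them, so strike 3, 6, 7 from h, q, s.
That leaves q = 4. Eliminate 4 elsewhere: s.
s's domain is down to {2}, so s = 2.
Determined: q=4, s=2. The other variables each still have more than one consistent value. That makes 2.

2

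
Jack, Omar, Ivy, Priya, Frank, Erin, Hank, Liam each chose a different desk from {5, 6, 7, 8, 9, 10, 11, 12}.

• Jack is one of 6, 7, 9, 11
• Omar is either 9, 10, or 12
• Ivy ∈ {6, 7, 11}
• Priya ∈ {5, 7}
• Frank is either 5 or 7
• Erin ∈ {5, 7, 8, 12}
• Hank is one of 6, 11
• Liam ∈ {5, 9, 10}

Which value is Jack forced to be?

9

The 8 variables together cover exactly {5, 6, 7, 8, 9, 10, 11, 12} — 8 values for 8 variables — and 8 appears only in Erin's list, so Erin = 8.
The 7 still-open variables together cover exactly {5, 6, 7, 9, 10, 11, 12} — 7 values for 7 variables — and 12 appears only in Omar's list, so Omar = 12.
Among the 6 still-open variables, 10 fits only Liam (and all 6 values in {5, 6, 7, 9, 10, 11} must be used), so Liam = 10.
Among the 5 still-open variables, 9 fits only Jack (and all 5 values in {5, 6, 7, 9, 11} must be used), so Jack = 9.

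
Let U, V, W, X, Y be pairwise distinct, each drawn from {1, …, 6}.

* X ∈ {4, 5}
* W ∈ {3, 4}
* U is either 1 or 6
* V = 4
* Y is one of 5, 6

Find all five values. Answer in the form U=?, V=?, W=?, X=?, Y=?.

U=1, V=4, W=3, X=5, Y=6

V's domain is down to {4}, so V = 4. So W, X can't be 4.
W's domain is down to {3}, so W = 3.
X's domain is down to {5}, so X = 5. Eliminate 5 elsewhere: Y.
That leaves Y = 6. Eliminate 6 elsewhere: U.
U has just one choice, so U = 1.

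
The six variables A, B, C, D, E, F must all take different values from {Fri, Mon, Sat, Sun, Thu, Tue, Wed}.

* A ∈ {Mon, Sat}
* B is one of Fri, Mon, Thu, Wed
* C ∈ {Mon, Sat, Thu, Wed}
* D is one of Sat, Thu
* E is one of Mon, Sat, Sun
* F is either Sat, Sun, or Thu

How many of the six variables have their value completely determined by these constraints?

2

Among the 6 variables, Fri fits only B (and all 6 values in {Fri, Mon, Sat, Sun, Thu, Wed} must be used), so B = Fri.
The 5 still-open variables together cover exactly {Mon, Sat, Sun, Thu, Wed} — 5 values for 5 variables — and Wed appears only in C's list, so C = Wed.
Determined: B=Fri, C=Wed. The other variables each still have more than one consistent value. That makes 2.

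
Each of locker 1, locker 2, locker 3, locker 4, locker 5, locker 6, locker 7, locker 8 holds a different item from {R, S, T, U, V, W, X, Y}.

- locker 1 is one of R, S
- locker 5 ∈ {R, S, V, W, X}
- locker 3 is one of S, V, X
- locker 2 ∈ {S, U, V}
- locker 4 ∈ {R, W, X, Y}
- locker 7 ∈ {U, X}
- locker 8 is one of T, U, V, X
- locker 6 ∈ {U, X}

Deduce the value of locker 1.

The 8 variables draw from only 8 values {R, S, T, U, V, W, X, Y}, so each is used; only locker 8 can be T, hence locker 8 = T.
The 7 still-open variables together cover exactly {R, S, U, V, W, X, Y} — 7 values for 7 variables — and Y appears only in locker 4's list, so locker 4 = Y.
Among the 6 still-open variables, W fits only locker 5 (and all 6 values in {R, S, U, V, W, X} must be used), so locker 5 = W.
The 5 still-open variables draw from only 5 values {R, S, U, V, X}, so each is used; only locker 1 can be R, hence locker 1 = R.

R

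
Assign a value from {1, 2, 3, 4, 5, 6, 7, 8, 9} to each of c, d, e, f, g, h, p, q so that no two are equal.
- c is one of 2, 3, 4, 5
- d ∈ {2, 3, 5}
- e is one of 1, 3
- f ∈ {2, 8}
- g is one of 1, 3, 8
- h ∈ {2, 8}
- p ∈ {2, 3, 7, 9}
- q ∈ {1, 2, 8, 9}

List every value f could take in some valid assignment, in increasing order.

Among the 8 variables, 4 fits only c (and all 8 values in {1, 2, 3, 4, 5, 7, 8, 9} must be used), so c = 4.
Among the 7 still-open variables, 5 fits only d (and all 7 values in {1, 2, 3, 5, 7, 8, 9} must be used), so d = 5.
The 6 still-open variables together cover exactly {1, 2, 3, 7, 8, 9} — 6 values for 6 variables — and 7 appears only in p's list, so p = 7.
The 5 still-open variables together cover exactly {1, 2, 3, 8, 9} — 5 values for 5 variables — and 9 appears only in q's list, so q = 9.
The 2 variables f and h are confined to {2, 8}, which locks those values in; drop them from g.
No further eliminations apply; f can still be any of 2, 8.

2, 8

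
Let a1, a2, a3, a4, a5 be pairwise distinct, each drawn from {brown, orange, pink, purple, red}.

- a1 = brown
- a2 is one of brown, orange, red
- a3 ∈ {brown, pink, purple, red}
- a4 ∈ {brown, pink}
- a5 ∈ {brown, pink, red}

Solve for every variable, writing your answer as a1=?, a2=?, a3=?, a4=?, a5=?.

a1 has just one choice, so a1 = brown. Strike brown from a2, a3, a4, a5.
That leaves a4 = pink. Strike pink from a3, a5.
That leaves a5 = red. Remove red from a2, a3.
a2 has just one choice, so a2 = orange.
a3 has just one choice, so a3 = purple.

a1=brown, a2=orange, a3=purple, a4=pink, a5=red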